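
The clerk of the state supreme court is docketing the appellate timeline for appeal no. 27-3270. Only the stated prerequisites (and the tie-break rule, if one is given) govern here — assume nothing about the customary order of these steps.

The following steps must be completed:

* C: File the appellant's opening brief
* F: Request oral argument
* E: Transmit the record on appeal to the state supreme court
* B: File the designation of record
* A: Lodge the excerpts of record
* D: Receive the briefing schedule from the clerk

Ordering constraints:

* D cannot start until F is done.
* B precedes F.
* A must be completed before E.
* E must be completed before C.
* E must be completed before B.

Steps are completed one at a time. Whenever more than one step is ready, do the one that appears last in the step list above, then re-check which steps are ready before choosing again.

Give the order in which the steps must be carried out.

A is the only step with nothing outstanding, so it goes first.
E needed A, now all done → E.
Ready: B and C. B is listed later → B.
F now also ready, so the ready set is {F, C}; F is listed later → F.
D and C are both available; D is listed later → D.
That leaves C as the only ready step → C.

A, E, B, F, D, C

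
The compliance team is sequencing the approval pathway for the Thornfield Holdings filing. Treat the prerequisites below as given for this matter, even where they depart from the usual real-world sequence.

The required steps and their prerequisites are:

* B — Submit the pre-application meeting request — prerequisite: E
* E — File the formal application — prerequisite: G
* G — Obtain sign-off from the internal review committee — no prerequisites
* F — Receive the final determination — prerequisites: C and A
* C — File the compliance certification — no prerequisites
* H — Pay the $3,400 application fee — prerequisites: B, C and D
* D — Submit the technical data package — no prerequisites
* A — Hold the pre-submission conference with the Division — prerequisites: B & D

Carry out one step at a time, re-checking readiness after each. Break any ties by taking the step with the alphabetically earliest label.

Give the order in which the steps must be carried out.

C, D, G, E, B, A, F, H

Nothing is required for C, D and G. C has the earlier label → C first.
D and G are both available; D has the earlier label → D.
That leaves G as the only ready step → G.
E is the only step now ready → E.
B needed E, now all done → B.
Now A and H have their prerequisites met. A has the earlier label, so A next.
F and H are both available; F has the earlier label → F.
That leaves H as the only ready step → H.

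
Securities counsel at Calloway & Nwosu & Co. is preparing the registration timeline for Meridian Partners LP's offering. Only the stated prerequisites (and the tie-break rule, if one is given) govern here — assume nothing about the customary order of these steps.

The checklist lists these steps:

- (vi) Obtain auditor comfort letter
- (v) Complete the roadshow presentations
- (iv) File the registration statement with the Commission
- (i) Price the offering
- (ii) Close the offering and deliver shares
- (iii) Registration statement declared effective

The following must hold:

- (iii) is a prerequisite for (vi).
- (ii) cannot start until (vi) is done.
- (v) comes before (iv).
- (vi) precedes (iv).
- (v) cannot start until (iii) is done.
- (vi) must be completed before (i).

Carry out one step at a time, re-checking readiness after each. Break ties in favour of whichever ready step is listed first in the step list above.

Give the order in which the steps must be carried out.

(iii) (vi) (v) (iv) (i) (ii)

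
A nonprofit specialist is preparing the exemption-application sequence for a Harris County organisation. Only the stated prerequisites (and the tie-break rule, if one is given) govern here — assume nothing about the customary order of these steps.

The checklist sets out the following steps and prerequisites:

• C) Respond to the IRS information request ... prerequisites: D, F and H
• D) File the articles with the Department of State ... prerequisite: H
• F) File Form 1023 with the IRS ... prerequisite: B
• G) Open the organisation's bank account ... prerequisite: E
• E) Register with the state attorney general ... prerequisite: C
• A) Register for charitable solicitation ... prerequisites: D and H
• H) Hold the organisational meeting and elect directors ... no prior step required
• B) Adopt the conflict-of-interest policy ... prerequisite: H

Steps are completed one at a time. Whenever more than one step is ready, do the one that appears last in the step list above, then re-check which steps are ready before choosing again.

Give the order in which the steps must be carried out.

H has no prerequisites → H first.
B and D are both available; B is listed later → B.
F now also ready, so the ready set is {F, D}; F is listed later → F.
D is the only step now ready → D.
Ready: A and C. A is listed later → A.
C is the only step now ready → C.
That leaves E as the only ready step → E.
G is the only step now ready → G.

H B F D A C E G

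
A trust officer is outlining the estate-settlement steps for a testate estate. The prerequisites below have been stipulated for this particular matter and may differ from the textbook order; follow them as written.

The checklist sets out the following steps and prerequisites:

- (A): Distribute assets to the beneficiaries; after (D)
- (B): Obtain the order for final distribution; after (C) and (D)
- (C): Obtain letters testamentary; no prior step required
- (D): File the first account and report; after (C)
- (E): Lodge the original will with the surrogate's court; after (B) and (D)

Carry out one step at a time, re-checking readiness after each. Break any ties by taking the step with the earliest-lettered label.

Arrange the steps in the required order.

(C) → (D) → (A) → (B) → (E)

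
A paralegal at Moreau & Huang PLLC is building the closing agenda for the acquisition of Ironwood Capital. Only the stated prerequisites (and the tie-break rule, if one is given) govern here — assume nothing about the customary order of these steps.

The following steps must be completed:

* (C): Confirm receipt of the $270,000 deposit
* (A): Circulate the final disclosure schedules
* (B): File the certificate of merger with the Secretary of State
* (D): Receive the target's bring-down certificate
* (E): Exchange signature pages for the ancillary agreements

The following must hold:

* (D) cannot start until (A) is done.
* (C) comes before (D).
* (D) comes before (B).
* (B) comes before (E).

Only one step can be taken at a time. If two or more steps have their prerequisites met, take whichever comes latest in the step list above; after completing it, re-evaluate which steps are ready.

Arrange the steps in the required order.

(A) → (C) → (D) → (B) → (E)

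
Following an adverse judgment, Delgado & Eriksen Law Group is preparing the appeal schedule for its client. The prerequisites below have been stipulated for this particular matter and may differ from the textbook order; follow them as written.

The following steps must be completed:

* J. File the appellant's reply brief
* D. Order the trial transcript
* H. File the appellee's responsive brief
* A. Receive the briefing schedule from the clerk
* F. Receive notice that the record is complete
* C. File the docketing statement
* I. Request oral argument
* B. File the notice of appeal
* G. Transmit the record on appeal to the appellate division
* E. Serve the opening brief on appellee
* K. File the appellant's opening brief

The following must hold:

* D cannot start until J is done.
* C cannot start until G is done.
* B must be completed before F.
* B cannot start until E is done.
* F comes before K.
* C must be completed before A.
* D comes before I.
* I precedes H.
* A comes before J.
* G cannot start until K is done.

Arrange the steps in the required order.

E B F K G C A J D I H

E has no prerequisites → E first.
That leaves B as the only ready step → B.
Next only F has its prerequisites met → F.
K needed F, now all done → K.
G needed K, now all done → G.
That leaves C as the only ready step → C.
That leaves A as the only ready step → A.
That leaves J as the only ready step → J.
D is the only step now ready → D.
Next only I has its prerequisites met → I.
Next only H has its prerequisites met → H.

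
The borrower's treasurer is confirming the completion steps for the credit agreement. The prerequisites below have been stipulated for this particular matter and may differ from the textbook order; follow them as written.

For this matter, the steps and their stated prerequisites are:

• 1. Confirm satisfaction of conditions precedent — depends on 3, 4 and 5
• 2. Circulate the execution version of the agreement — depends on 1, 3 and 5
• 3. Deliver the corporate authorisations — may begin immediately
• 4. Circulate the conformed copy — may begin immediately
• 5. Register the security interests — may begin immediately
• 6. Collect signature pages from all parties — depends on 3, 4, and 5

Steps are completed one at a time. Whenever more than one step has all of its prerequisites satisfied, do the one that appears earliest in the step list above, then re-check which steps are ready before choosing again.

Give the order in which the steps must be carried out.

3, 4 and 5 have no prerequisites; 3 is listed earlier, so 3 is first.
4 and 5 are both available; 4 is listed earlier → 4.
Next only 5 has its prerequisites met → 5.
1 and 6 are both available; 1 is listed earlier → 1.
2 and 6 are both available; 2 is listed earlier → 2.
That leaves 6 as the only ready step → 6.

3 → 4 → 5 → 1 → 2 → 6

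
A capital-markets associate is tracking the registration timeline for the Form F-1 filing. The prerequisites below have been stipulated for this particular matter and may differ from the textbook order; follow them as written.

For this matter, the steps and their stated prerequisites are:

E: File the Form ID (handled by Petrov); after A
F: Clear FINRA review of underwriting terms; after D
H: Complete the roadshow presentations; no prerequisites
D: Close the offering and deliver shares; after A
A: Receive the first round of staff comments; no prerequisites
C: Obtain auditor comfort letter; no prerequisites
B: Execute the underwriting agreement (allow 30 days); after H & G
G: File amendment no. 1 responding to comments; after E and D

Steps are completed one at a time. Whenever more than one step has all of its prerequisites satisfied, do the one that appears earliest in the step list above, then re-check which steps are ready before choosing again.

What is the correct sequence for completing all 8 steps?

H → A → E → D → F → C → G → B

Nothing is required for H, A and C. H is listed earlier → H first.
A and C are both available; A is listed earlier → A.
E and D now also ready, so the ready set is {E, D, C}; E is listed earlier → E.
Ready: D and C. D is listed earlier → D.
Now F, C and G have their prerequisites met. F is listed earlier, so F next.
Ready: C and G. C is listed earlier → C.
G needed E and D, now all done → G.
B is the only step now ready → B.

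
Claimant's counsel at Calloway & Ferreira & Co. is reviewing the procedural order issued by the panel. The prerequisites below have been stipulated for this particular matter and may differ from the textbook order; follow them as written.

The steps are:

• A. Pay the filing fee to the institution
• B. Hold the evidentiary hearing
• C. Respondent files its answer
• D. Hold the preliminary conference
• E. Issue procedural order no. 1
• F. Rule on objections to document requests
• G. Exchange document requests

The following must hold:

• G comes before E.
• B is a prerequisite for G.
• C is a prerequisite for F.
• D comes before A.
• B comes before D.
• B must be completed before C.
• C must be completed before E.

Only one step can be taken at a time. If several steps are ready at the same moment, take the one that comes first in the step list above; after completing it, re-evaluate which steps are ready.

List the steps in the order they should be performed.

B C D A F G E

B has no prerequisites → B first.
Now C, D and G have their prerequisites met. C is listed earlier, so C next.
F now also ready, so the ready set is {D, F, G}; D is listed earlier → D.
Now A, F and G have their prerequisites met. A is listed earlier, so A next.
Now F and G have their prerequisites met. F is listed earlier, so F next.
G needed B, now all done → G.
E needed C and G, now all done → E.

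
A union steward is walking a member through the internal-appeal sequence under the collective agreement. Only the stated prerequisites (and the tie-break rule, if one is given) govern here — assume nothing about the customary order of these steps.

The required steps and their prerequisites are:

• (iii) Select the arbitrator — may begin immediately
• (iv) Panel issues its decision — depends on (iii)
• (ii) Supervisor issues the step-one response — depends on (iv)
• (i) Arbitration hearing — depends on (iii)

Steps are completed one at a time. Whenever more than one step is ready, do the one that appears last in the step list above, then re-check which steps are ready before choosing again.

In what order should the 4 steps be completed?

(iii) → (i) → (iv) → (ii)

(iii) is the only step with nothing outstanding, so it goes first.
Ready: (i) and (iv). (i) is listed later → (i).
(iv) needed (iii), now all done → (iv).
That leaves (ii) as the only ready step → (ii).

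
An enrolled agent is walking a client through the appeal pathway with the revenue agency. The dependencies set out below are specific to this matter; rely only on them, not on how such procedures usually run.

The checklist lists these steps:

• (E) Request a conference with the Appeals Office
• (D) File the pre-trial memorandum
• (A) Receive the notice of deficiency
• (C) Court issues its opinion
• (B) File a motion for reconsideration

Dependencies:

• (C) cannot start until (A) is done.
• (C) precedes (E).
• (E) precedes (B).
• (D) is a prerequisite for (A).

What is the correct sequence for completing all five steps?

(D) has no prerequisites → (D) first.
(A) needed (D), now all done → (A).
(C) needed (A), now all done → (C).
(E) needed (C), now all done → (E).
(B) is the only step now ready → (B).

(D) → (A) → (C) → (E) → (B)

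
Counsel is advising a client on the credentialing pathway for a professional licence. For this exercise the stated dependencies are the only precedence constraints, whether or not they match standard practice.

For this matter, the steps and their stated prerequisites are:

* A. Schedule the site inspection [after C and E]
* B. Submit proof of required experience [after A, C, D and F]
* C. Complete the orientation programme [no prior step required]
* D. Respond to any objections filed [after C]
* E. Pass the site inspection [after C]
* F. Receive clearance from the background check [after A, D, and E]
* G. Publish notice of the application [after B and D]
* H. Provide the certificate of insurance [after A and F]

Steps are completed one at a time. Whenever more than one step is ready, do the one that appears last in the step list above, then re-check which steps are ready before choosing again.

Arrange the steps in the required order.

C, E, D, A, F, H, B, G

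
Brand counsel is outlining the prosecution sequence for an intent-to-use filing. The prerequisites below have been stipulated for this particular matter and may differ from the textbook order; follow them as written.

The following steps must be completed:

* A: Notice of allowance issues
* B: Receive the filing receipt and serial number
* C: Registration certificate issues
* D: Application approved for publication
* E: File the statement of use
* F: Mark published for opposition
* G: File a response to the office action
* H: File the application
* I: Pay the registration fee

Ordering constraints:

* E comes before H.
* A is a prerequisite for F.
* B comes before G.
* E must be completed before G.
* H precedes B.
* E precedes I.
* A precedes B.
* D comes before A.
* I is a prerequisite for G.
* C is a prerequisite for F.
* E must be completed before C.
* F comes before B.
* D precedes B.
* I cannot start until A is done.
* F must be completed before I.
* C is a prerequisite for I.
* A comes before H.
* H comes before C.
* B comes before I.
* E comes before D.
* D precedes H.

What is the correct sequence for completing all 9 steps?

Only E has no prerequisites, so it is first.
D needed E, now all done → D.
A is the only step now ready → A.
H needed A, D and E, now all done → H.
C is the only step now ready → C.
F needed A and C, now all done → F.
Next only B has its prerequisites met → B.
I needed A, B, C, E and F, now all done → I.
G needed B, E and I, now all done → G.

E D A H C F B I G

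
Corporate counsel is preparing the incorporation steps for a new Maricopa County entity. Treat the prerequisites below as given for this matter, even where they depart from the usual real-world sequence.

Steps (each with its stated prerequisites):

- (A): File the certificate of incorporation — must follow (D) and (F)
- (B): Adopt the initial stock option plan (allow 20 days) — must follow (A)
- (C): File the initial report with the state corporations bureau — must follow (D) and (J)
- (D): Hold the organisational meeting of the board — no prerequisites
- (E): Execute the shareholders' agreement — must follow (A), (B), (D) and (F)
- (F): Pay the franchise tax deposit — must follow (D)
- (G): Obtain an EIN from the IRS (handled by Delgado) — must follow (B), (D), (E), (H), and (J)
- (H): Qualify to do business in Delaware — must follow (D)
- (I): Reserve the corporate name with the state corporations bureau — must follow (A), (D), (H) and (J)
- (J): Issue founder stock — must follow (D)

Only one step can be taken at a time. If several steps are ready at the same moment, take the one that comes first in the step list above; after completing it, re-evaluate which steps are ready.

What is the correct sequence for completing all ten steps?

(D) → (F) → (A) → (B) → (E) → (H) → (J) → (C) → (G) → (I)

Only (D) has no prerequisites, so it is first.
Now (F), (H) and (J) have their prerequisites met. (F) is listed earlier, so (F) next.
Ready: (A), (H) and (J). (A) is listed earlier → (A).
(B), (H) and (J) are all available; (B) is listed earlier → (B).
(E) now also ready, so the ready set is {(E), (H), (J)}; (E) is listed earlier → (E).
(H) and (J) are both available; (H) is listed earlier → (H).
Next only (J) has its prerequisites met → (J).
(C), (G) and (I) are all available; (C) is listed earlier → (C).
Ready: (G) and (I). (G) is listed earlier → (G).
Next only (I) has its prerequisites met → (I).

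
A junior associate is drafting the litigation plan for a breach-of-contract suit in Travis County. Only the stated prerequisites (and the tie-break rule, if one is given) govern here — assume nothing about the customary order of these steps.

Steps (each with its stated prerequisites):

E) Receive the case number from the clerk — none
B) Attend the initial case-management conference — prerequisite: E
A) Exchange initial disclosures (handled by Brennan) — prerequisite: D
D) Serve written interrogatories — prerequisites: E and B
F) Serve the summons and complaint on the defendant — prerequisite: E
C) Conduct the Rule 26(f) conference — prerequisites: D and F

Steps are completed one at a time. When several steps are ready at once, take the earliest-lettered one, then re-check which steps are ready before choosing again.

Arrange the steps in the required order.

E has no prerequisites → E first.
Now B and F have their prerequisites met. B has the earlier label, so B next.
Now D and F have their prerequisites met. D has the earlier label, so D next.
A and F are both available; A has the earlier label → A.
F is the only step now ready → F.
C needed D and F, now all done → C.

E, B, D, A, F, C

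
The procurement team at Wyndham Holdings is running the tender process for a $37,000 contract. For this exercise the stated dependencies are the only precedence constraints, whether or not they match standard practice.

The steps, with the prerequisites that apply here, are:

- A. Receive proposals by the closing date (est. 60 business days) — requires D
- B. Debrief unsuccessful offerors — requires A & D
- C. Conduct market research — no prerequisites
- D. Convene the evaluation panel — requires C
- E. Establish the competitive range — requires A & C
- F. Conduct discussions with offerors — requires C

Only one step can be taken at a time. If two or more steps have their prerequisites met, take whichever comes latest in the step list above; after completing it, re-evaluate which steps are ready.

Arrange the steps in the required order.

C F D A E B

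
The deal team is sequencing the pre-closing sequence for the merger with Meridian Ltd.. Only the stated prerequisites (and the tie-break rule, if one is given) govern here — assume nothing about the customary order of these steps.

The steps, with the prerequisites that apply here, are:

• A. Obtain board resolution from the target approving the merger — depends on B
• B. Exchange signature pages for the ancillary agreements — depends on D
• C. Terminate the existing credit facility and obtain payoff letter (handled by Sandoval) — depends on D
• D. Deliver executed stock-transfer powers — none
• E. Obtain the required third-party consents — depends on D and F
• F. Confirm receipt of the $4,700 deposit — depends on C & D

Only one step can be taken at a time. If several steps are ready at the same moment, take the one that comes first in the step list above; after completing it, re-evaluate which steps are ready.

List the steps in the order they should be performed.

D → B → A → C → F → E

D has no prerequisites → D first.
Now B and C have their prerequisites met. B is listed earlier, so B next.
A now also ready, so the ready set is {A, C}; A is listed earlier → A.
C is the only step now ready → C.
F needed C and D, now all done → F.
E is the only step now ready → E.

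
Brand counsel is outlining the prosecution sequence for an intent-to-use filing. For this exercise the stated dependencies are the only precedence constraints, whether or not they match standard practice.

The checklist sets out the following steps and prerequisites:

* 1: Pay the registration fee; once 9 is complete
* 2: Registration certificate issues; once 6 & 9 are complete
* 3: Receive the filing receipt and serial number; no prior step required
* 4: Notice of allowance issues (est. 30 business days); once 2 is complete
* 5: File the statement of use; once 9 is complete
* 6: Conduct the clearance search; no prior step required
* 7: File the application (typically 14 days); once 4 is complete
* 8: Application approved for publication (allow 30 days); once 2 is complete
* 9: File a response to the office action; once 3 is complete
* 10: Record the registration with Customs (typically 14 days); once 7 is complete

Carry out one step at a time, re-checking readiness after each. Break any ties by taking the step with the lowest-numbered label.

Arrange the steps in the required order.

3 6 9 1 2 4 5 7 8 10

Nothing is required for 3 and 6. 3 has the earlier label → 3 first.
9 now also ready, so the ready set is {6, 9}; 6 has the earlier label → 6.
9 is the only step now ready → 9.
Ready: 1, 2 and 5. 1 has the earlier label → 1.
Ready: 2 and 5. 2 has the earlier label → 2.
4 and 8 now also ready, so the ready set is {4, 5, 8}; 4 has the earlier label → 4.
5, 7 and 8 are all available; 5 has the earlier label → 5.
Ready: 7 and 8. 7 has the earlier label → 7.
10 now also ready, so the ready set is {8, 10}; 8 has the earlier label → 8.
10 is the only step now ready → 10.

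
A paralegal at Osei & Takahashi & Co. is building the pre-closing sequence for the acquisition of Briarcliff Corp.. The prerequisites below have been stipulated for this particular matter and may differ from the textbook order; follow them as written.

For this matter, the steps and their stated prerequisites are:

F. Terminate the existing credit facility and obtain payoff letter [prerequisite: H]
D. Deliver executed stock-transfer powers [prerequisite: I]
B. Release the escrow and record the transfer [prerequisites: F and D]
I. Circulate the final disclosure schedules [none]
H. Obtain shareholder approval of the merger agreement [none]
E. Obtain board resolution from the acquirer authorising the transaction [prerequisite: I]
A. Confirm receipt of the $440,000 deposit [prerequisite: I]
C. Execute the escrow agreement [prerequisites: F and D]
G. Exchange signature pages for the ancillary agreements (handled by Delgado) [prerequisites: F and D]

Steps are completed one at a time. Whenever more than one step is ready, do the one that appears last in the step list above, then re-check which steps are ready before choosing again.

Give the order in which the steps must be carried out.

H and I have no prerequisites; H is listed later, so H is first.
I and F are both available; I is listed later → I.
Now A, E, D and F have their prerequisites met. A is listed later, so A next.
Now E, D and F have their prerequisites met. E is listed later, so E next.
Now D and F have their prerequisites met. D is listed later, so D next.
F needed H, now all done → F.
Now G, C and B have their prerequisites met. G is listed later, so G next.
Now C and B have their prerequisites met. C is listed later, so C next.
That leaves B as the only ready step → B.

H → I → A → E → D → F → G → C → B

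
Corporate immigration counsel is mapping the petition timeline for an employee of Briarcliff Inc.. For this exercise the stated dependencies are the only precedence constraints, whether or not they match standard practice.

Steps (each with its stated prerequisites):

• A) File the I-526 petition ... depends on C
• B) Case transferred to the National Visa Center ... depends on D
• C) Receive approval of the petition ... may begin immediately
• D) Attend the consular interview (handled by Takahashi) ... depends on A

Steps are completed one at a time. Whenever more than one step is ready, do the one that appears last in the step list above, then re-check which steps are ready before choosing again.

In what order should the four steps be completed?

Only C has no prerequisites, so it is first.
A is the only step now ready → A.
Next only D has its prerequisites met → D.
B needed D, now all done → B.

C A D B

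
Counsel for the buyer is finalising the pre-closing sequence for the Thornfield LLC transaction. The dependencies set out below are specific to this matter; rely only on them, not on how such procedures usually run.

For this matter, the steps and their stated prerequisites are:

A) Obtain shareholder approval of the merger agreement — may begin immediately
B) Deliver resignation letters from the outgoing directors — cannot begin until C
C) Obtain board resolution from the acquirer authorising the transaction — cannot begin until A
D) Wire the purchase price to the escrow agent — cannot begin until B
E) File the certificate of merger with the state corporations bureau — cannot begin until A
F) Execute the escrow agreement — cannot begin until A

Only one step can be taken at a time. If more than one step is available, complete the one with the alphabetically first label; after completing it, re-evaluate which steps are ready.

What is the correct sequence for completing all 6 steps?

A → C → B → D → E → F

Only A has no prerequisites, so it is first.
Now C, E and F have their prerequisites met. C has the earlier label, so C next.
Ready: B, E and F. B has the earlier label → B.
Now D, E and F have their prerequisites met. D has the earlier label, so D next.
Ready: E and F. E has the earlier label → E.
That leaves F as the only ready step → F.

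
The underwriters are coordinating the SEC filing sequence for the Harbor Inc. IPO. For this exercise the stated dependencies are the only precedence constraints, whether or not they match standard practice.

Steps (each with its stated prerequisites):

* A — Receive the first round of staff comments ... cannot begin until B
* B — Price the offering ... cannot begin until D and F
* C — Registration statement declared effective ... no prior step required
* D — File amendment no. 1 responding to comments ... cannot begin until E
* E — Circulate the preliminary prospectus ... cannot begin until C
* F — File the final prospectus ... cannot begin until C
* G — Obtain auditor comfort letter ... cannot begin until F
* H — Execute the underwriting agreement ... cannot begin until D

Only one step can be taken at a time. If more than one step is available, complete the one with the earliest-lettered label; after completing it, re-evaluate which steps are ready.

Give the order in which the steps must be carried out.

Only C has no prerequisites, so it is first.
E and F are both available; E has the earlier label → E.
Ready: D and F. D has the earlier label → D.
H now also ready, so the ready set is {F, H}; F has the earlier label → F.
Now B, G and H have their prerequisites met. B has the earlier label, so B next.
A now also ready, so the ready set is {A, G, H}; A has the earlier label → A.
Now G and H have their prerequisites met. G has the earlier label, so G next.
H needed D, now all done → H.

C, E, D, F, B, A, G, H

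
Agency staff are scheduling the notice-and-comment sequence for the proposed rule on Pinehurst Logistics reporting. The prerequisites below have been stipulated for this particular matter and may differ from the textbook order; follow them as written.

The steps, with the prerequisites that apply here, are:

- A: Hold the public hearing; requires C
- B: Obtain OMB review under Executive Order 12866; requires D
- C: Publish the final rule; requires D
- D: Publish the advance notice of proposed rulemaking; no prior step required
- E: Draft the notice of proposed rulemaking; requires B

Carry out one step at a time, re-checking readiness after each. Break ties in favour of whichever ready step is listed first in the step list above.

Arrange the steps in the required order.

D, B, C, A, E

D has no prerequisites → D first.
Now B and C have their prerequisites met. B is listed earlier, so B next.
E now also ready, so the ready set is {C, E}; C is listed earlier → C.
Now A and E have their prerequisites met. A is listed earlier, so A next.
Next only E has its prerequisites met → E.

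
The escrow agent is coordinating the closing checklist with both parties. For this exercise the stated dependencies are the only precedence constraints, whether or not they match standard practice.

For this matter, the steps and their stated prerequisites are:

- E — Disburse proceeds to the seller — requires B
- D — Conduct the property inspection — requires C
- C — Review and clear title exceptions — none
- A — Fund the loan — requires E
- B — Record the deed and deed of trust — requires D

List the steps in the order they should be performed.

C, D, B, E, A

C has no prerequisites → C first.
Next only D has its prerequisites met → D.
B needed D, now all done → B.
E is the only step now ready → E.
A needed E, now all done → A.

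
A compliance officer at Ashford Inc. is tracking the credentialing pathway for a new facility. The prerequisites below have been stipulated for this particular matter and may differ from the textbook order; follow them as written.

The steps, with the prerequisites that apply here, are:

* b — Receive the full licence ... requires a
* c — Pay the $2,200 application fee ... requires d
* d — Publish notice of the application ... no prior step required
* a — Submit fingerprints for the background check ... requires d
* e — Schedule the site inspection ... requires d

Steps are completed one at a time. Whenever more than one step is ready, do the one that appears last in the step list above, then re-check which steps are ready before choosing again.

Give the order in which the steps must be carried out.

Only d has no prerequisites, so it is first.
e, a and c are all available; e is listed later → e.
Now a and c have their prerequisites met. a is listed later, so a next.
b now also ready, so the ready set is {c, b}; c is listed later → c.
Next only b has its prerequisites met → b.

d, e, a, c, b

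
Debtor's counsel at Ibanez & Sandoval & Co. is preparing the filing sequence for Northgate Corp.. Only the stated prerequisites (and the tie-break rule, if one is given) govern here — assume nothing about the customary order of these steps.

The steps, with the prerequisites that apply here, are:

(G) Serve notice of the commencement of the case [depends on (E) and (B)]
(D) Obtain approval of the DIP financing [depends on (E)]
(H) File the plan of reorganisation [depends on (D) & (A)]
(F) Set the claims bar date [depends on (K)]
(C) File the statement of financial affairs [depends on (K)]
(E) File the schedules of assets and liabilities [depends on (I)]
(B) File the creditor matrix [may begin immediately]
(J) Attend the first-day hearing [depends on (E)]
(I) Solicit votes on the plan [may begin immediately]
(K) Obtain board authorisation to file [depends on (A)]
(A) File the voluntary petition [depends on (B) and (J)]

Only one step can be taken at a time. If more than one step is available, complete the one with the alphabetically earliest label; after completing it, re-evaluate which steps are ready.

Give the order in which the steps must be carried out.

(B) and (I) have no prerequisites; (B) has the earlier label, so (B) is first.
(I) is the only step now ready → (I).
(E) needed (I), now all done → (E).
Ready: (D), (G) and (J). (D) has the earlier label → (D).
(G) and (J) are both available; (G) has the earlier label → (G).
That leaves (J) as the only ready step → (J).
(A) is the only step now ready → (A).
(H) and (K) are both available; (H) has the earlier label → (H).
(K) is the only step now ready → (K).
Ready: (C) and (F). (C) has the earlier label → (C).
That leaves (F) as the only ready step → (F).

(B), (I), (E), (D), (G), (J), (A), (H), (K), (C), (F)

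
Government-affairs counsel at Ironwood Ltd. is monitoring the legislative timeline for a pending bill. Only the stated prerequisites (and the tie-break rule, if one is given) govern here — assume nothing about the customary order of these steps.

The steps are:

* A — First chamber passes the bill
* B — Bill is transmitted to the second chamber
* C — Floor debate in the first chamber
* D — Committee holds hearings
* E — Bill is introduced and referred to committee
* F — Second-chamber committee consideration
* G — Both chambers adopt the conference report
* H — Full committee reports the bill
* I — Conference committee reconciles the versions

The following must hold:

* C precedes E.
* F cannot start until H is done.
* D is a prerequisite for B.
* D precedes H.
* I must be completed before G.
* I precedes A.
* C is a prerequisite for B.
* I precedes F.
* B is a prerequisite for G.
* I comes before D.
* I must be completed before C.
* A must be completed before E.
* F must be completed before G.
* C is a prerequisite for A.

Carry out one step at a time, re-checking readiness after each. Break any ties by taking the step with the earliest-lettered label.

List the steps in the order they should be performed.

I → C → A → D → B → E → H → F → G

I is the only step with nothing outstanding, so it goes first.
C and D are both available; C has the earlier label → C.
A and D are both available; A has the earlier label → A.
Now D and E have their prerequisites met. D has the earlier label, so D next.
B and H now also ready, so the ready set is {B, E, H}; B has the earlier label → B.
Ready: E and H. E has the earlier label → E.
Next only H has its prerequisites met → H.
F needed H and I, now all done → F.
G needed B, F and I, now all done → G.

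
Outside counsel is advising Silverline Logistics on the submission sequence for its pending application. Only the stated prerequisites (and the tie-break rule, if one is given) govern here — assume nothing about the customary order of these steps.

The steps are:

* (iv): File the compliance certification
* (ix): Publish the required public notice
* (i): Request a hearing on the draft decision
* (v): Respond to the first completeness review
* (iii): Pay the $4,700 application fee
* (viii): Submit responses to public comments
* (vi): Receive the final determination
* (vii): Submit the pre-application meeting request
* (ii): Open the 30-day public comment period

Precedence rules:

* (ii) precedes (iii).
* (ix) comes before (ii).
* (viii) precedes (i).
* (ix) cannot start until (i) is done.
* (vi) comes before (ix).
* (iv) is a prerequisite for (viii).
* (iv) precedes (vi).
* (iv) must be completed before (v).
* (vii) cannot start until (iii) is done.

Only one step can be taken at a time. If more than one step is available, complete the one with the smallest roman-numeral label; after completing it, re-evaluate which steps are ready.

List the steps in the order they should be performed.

Only (iv) has no prerequisites, so it is first.
(v), (vi) and (viii) are all available; (v) has the earlier label → (v).
(vi) and (viii) are both available; (vi) has the earlier label → (vi).
(viii) is the only step now ready → (viii).
(i) needed (viii), now all done → (i).
(ix) needed (i) and (vi), now all done → (ix).
(ii) is the only step now ready → (ii).
(iii) needed (ii), now all done → (iii).
(vii) needed (iii), now all done → (vii).

(iv) (v) (vi) (viii) (i) (ix) (ii) (iii) (vii)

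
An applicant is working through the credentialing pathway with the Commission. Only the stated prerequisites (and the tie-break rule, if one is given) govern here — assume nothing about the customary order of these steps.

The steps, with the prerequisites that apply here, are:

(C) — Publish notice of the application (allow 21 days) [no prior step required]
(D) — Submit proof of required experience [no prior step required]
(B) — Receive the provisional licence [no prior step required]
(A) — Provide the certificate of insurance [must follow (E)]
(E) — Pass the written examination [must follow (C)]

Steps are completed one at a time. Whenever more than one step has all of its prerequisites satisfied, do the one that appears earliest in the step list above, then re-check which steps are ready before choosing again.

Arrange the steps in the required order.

(C), (D), (B), (E), (A)

(C), (D) and (B) have no prerequisites; (C) is listed earlier, so (C) is first.
(E) now also ready, so the ready set is {(D), (B), (E)}; (D) is listed earlier → (D).
Now (B) and (E) have their prerequisites met. (B) is listed earlier, so (B) next.
(E) needed (C), now all done → (E).
(A) is the only step now ready → (A).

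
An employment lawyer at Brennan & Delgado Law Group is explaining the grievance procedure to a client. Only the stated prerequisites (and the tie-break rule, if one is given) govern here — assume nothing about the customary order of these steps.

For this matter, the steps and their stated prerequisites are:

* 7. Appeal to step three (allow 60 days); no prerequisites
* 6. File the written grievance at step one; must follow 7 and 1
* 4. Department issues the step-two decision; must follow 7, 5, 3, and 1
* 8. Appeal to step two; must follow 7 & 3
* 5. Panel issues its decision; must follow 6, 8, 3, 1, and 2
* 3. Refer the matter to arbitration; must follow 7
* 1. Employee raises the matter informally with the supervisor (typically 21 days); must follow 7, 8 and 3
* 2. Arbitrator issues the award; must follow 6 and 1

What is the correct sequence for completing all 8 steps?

7, 3, 8, 1, 6, 2, 5, 4

7 has no prerequisites → 7 first.
3 needed 7, now all done → 3.
Next only 8 has its prerequisites met → 8.
Next only 1 has its prerequisites met → 1.
6 is the only step now ready → 6.
That leaves 2 as the only ready step → 2.
5 is the only step now ready → 5.
4 needed 7, 5, 3 and 1, now all done → 4.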